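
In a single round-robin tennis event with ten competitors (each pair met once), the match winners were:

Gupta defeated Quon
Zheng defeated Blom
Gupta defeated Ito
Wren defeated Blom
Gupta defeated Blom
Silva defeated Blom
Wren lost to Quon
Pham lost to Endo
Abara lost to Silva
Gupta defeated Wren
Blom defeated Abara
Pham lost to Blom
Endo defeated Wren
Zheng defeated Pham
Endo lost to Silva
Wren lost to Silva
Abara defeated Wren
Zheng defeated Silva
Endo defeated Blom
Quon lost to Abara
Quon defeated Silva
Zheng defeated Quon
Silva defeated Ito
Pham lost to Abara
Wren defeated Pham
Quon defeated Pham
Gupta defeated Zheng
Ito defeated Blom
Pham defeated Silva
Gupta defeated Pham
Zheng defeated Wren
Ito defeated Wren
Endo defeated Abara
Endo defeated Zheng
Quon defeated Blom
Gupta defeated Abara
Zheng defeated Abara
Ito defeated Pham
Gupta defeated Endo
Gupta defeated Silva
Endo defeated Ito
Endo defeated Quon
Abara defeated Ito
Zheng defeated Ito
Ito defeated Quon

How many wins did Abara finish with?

Abara's results: beat Wren, Pham, Quon, Ito; lost to Silva, Endo, Blom, Gupta, Zheng.
That is 4 wins.

4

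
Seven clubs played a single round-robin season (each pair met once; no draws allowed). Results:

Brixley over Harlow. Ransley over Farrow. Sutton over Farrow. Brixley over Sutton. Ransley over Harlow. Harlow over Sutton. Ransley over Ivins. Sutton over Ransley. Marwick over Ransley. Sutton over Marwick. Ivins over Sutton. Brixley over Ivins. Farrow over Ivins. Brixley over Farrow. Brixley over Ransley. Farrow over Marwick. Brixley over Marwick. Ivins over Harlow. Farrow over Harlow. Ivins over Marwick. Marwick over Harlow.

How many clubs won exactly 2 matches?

1

Win totals: Ivins 3, Sutton 3, Farrow 3, Brixley 6, Ransley 3, Marwick 2, Harlow 1.
Exactly 2: Marwick — 1 club.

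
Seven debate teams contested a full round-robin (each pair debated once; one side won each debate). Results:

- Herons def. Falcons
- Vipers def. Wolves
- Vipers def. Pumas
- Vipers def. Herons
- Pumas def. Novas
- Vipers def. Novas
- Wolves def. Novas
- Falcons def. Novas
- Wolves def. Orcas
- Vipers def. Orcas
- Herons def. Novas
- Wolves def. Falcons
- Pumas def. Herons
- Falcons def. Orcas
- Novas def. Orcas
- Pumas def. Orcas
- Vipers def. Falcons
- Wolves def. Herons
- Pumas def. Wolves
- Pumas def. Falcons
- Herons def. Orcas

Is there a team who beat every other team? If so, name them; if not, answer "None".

Vipers

Vipers has 6 wins out of 6 opponents — a perfect record.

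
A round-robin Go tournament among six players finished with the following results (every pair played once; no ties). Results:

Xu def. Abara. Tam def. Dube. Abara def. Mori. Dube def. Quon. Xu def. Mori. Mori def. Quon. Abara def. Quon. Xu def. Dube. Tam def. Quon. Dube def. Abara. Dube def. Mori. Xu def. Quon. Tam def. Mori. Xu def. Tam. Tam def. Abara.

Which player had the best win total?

Xu

Win totals: Tam 4, Abara 2, Dube 3, Quon 0, Xu 5, Mori 1.
Xu leads with 5 wins (next highest: 4).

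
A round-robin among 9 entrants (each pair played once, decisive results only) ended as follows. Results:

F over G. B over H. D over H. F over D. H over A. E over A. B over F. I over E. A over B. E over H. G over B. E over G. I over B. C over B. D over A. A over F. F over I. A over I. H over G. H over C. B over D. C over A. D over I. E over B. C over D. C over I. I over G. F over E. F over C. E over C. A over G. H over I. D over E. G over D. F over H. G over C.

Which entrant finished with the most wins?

F

Win totals: A 4, B 3, C 4, D 4, E 5, F 6, G 3, H 4, I 3.
F leads with 6 wins (next highest: 5).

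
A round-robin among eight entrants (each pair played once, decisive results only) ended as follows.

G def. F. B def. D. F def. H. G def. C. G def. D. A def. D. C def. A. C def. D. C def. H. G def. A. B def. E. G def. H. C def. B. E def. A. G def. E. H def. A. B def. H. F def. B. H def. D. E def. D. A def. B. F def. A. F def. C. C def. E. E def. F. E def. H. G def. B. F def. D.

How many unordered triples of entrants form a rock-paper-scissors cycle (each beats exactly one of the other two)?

Win totals: A 2, B 3, C 5, D 0, E 4, F 5, G 7, H 2.
An entrant with w wins dominates both others in C(w,2) triples; summing gives 1 + 3 + 10 + 0 + 6 + 10 + 21 + 1 = 52 transitive triples.
Total triples C(8,3) = 56, so cyclic triples = 56 − 52 = 4.

4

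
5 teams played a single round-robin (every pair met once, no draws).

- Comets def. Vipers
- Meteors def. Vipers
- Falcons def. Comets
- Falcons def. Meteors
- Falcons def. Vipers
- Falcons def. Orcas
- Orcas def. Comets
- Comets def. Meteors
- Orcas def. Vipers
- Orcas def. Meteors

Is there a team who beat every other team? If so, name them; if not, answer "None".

Falcons has 4 wins out of 4 opponents — a perfect record.

Falcons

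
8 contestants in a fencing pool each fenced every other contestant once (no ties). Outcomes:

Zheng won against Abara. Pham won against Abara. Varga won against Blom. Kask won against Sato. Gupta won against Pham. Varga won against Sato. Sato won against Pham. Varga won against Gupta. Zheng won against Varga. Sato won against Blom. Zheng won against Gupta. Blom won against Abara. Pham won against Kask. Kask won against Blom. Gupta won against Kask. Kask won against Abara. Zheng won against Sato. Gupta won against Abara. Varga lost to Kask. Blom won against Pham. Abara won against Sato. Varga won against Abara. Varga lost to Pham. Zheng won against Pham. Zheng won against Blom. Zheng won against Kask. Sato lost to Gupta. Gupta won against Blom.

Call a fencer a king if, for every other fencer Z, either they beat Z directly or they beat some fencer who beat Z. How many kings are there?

Kask cannot reach Zheng in two steps.
Abara cannot reach Kask, Gupta, Zheng, Varga in two steps.
Gupta cannot reach Zheng in two steps.
Sato cannot reach Gupta, Zheng in two steps.
Blom cannot reach Gupta, Zheng in two steps.
Zheng reaches everyone (king).
Varga cannot reach Zheng in two steps.
Pham cannot reach Zheng in two steps.
Kings: Zheng — 1.

1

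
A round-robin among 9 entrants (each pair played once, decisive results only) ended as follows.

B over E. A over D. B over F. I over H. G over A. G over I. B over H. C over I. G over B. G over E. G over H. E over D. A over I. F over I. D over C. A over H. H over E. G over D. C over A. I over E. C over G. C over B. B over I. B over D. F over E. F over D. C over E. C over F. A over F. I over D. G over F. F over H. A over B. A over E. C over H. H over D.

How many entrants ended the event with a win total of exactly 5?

1

Win totals: A 6, B 5, C 7, D 1, E 1, F 4, G 7, H 2, I 3.
Exactly 5: B — 1 entrant.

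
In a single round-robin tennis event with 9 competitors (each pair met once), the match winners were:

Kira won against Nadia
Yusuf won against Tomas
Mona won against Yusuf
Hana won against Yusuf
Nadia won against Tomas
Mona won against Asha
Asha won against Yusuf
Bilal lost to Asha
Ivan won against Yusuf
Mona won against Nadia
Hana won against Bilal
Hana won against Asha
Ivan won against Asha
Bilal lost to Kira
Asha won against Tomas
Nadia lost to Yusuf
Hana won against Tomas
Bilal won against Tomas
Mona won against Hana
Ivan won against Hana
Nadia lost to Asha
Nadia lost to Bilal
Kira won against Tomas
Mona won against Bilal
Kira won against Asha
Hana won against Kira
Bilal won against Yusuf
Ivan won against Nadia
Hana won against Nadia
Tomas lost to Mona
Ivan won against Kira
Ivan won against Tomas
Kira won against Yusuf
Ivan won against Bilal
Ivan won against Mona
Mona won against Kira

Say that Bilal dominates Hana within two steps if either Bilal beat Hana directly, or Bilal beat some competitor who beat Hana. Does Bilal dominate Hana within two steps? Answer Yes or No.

No

Bilal did not beat Hana directly.
Bilal beat Tomas, Nadia, Yusuf, but each of them lost to Hana. No two-step path.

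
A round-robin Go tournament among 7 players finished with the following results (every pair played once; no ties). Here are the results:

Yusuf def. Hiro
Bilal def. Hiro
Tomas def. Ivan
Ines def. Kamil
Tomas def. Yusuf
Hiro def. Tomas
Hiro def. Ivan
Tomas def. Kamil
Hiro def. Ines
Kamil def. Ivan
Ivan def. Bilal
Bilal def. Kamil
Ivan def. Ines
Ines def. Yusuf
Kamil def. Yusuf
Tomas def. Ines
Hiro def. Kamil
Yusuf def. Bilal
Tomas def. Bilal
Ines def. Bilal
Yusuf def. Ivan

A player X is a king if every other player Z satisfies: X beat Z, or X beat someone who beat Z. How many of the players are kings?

4

Bilal reaches everyone (king).
Yusuf reaches everyone (king).
Hiro reaches everyone (king).
Ivan cannot reach Tomas in two steps.
Ines cannot reach Tomas in two steps.
Tomas reaches everyone (king).
Kamil cannot reach Tomas in two steps.
Kings: Bilal, Yusuf, Hiro, Tomas — 4.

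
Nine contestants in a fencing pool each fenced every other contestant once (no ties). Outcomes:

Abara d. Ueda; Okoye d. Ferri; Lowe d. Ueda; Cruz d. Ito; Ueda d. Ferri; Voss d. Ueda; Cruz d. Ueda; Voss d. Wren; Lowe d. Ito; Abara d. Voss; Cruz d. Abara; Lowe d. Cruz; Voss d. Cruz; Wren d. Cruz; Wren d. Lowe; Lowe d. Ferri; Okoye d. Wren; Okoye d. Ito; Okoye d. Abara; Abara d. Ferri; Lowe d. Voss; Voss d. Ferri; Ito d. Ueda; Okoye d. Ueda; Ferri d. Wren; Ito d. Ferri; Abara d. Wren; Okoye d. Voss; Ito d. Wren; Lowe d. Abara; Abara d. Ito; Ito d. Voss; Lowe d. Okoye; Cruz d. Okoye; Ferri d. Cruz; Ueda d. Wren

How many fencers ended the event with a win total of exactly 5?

1

Win totals: Ito 4, Wren 2, Cruz 4, Abara 5, Ferri 2, Ueda 2, Voss 4, Lowe 7, Okoye 6.
Exactly 5: Abara — 1 fencer.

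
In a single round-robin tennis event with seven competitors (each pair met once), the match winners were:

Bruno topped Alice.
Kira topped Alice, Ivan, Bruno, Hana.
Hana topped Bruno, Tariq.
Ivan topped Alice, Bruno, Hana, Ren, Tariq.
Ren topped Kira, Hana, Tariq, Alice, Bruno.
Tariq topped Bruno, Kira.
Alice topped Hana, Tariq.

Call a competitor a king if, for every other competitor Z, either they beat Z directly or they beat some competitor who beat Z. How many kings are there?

3

Kira reaches everyone (king).
Tariq cannot reach Ren in two steps.
Alice cannot reach Ren, Ivan in two steps.
Ren reaches everyone (king).
Hana cannot reach Ren, Ivan in two steps.
Ivan reaches everyone (king).
Bruno cannot reach Kira, Ren, Ivan in two steps.
Kings: Kira, Ren, Ivan — 3.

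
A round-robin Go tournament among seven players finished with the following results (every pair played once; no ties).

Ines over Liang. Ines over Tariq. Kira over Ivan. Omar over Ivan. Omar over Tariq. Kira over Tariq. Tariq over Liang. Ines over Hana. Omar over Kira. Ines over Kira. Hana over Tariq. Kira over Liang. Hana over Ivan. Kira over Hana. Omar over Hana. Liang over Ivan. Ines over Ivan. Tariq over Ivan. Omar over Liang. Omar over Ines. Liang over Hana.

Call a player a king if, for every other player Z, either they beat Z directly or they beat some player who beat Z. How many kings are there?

1

Ines cannot reach Omar in two steps.
Kira cannot reach Ines, Omar in two steps.
Hana cannot reach Ines, Kira, Omar in two steps.
Tariq cannot reach Ines, Kira, Omar in two steps.
Omar reaches everyone (king).
Ivan cannot reach Ines, Kira, Hana, Tariq, Omar, Liang in two steps.
Liang cannot reach Ines, Kira, Omar in two steps.
Kings: Omar — 1.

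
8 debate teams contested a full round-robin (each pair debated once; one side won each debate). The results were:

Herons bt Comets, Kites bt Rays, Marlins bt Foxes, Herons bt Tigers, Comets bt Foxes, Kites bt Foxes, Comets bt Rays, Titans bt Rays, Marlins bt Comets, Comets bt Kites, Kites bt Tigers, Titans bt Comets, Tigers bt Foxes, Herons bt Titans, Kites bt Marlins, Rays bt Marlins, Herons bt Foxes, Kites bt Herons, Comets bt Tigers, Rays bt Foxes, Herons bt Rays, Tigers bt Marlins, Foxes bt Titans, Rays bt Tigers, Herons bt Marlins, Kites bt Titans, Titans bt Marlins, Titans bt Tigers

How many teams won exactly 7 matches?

0

Win totals: Herons 6, Comets 4, Marlins 2, Kites 6, Tigers 2, Rays 3, Foxes 1, Titans 4.
No team has exactly 7 wins.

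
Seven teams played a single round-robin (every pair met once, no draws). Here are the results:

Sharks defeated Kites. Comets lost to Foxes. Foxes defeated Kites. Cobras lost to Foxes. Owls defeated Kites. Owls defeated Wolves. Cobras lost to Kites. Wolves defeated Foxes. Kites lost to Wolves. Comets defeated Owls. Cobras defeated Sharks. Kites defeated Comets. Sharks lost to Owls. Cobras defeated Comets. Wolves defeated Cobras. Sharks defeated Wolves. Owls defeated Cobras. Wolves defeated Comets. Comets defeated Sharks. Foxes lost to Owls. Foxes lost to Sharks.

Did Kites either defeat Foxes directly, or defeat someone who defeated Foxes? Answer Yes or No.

Kites did not beat Foxes directly.
Kites beat Cobras, Comets, but each of them lost to Foxes. No two-step path.

No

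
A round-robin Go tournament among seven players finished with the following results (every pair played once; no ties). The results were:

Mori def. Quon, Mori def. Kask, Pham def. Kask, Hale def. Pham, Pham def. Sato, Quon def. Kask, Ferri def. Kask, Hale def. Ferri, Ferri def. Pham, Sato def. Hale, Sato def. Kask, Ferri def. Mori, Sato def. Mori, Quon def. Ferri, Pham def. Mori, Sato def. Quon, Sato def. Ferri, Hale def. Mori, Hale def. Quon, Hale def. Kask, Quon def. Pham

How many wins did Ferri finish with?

3

Ferri's results: beat Kask, Pham, Mori; lost to Quon, Sato, Hale.
That is 3 wins.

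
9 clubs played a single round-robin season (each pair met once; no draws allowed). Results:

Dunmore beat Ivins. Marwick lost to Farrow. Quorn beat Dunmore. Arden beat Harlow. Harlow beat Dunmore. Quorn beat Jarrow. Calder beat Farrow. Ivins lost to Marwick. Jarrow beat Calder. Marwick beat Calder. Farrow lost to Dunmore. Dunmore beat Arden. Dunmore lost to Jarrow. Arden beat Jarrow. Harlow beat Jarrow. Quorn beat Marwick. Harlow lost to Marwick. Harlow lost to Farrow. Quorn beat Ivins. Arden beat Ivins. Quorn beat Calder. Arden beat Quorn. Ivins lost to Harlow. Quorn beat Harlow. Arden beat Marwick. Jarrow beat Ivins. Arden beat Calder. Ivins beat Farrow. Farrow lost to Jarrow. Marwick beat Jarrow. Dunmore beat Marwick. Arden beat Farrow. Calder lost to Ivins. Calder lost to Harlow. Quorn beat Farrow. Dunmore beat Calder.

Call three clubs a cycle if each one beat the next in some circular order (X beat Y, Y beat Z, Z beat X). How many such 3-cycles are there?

Win totals: Harlow 4, Quorn 7, Marwick 4, Farrow 2, Calder 1, Arden 7, Jarrow 4, Ivins 2, Dunmore 5.
A club with w wins dominates both others in C(w,2) triples; summing gives 6 + 21 + 6 + 1 + 0 + 21 + 6 + 1 + 10 = 72 transitive triples.
Total triples C(9,3) = 84, so cyclic triples = 84 − 72 = 12.

12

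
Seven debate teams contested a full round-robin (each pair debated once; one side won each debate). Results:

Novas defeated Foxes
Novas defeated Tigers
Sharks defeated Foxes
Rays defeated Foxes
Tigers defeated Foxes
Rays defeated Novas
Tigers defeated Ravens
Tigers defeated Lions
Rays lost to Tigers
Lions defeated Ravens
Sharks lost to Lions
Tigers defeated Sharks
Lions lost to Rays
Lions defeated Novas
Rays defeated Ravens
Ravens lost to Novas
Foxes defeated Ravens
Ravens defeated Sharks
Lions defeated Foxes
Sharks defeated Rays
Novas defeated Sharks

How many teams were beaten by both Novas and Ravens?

1

Novas beat: Ravens, Tigers, Foxes, Sharks.
Ravens beat: Sharks.
Both beat: Sharks — 1.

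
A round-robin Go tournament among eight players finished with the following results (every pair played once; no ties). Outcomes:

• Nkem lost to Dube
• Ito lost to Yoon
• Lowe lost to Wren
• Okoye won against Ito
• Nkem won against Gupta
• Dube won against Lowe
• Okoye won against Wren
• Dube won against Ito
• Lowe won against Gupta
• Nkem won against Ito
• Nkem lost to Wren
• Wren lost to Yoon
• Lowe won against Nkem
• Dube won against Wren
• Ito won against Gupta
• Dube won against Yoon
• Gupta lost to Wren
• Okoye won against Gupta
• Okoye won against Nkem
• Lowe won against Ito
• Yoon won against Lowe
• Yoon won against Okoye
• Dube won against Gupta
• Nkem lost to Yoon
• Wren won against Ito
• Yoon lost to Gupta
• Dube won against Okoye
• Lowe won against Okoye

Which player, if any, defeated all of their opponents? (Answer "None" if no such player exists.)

Dube

Dube has 7 wins out of 7 opponents — a perfect record.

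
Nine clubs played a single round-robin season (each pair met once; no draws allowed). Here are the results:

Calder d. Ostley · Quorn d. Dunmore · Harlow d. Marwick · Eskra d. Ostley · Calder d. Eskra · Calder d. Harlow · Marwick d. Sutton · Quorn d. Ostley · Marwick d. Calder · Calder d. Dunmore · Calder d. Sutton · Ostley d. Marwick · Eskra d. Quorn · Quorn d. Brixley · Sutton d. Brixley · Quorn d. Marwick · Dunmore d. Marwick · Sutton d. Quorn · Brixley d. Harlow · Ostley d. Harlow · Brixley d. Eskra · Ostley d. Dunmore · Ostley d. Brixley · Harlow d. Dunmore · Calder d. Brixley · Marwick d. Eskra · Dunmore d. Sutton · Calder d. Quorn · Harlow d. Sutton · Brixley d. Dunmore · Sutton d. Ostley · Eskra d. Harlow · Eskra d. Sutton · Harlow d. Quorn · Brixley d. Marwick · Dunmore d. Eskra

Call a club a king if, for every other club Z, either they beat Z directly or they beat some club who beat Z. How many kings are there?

Sutton cannot reach Calder in two steps.
Dunmore reaches everyone (king).
Ostley reaches everyone (king).
Calder reaches everyone (king).
Quorn reaches everyone (king).
Brixley reaches everyone (king).
Harlow reaches everyone (king).
Marwick reaches everyone (king).
Eskra cannot reach Calder in two steps.
Kings: Dunmore, Ostley, Calder, Quorn, Brixley, Harlow, Marwick — 7.

7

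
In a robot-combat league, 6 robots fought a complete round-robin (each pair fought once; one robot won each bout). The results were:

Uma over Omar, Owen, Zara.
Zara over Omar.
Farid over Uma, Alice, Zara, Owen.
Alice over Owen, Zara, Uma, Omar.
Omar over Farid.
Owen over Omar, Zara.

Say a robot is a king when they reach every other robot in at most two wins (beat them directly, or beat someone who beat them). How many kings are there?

Alice reaches everyone (king).
Owen cannot reach Alice, Uma in two steps.
Uma cannot reach Alice in two steps.
Zara cannot reach Alice, Owen, Uma in two steps.
Farid reaches everyone (king).
Omar reaches everyone (king).
Kings: Alice, Farid, Omar — 3.

3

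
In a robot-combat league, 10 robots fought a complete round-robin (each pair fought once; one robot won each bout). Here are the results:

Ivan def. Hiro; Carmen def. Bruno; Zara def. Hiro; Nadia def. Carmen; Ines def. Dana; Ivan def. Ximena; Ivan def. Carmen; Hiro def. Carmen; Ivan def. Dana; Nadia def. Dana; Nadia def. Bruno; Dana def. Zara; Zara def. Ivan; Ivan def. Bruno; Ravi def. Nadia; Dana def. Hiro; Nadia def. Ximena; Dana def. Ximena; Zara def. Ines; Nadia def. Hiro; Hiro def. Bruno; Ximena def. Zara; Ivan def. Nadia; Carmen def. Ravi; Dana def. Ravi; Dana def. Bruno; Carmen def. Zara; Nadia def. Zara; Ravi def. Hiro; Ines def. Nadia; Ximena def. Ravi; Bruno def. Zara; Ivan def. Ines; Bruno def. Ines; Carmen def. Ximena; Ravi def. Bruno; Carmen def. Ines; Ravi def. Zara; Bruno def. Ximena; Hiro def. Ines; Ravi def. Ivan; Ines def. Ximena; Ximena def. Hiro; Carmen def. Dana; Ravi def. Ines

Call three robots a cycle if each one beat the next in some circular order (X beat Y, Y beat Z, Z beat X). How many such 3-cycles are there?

29

Win totals: Ximena 3, Carmen 6, Ivan 7, Nadia 6, Ines 3, Hiro 3, Zara 3, Ravi 6, Dana 5, Bruno 3.
A robot with w wins dominates both others in C(w,2) triples; summing gives 3 + 15 + 21 + 15 + 3 + 3 + 3 + 15 + 10 + 3 = 91 transitive triples.
Total triples C(10,3) = 120, so cyclic triples = 120 − 91 = 29.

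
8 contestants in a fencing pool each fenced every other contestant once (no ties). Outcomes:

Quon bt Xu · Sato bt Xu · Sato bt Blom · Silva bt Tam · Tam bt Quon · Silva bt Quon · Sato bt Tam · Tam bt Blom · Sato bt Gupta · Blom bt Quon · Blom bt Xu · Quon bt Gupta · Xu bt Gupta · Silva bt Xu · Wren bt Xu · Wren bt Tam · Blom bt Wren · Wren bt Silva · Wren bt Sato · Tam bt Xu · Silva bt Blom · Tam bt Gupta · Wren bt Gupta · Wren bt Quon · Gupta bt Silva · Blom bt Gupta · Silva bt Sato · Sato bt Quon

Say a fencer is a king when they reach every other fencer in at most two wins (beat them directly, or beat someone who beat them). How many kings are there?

Quon cannot reach Wren, Blom, Sato, Tam in two steps.
Wren reaches everyone (king).
Blom reaches everyone (king).
Gupta cannot reach Wren in two steps.
Silva reaches everyone (king).
Sato reaches everyone (king).
Tam cannot reach Sato in two steps.
Xu cannot reach Quon, Wren, Blom, Sato, Tam in two steps.
Kings: Wren, Blom, Silva, Sato — 4.

4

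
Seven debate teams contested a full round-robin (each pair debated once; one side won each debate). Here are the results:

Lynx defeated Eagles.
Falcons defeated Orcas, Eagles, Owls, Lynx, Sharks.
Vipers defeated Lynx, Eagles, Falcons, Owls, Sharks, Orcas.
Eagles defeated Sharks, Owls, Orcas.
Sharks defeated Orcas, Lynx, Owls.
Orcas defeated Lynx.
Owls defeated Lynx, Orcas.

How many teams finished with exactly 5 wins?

Win totals: Vipers 6, Eagles 3, Owls 2, Falcons 5, Orcas 1, Lynx 1, Sharks 3.
Exactly 5: Falcons — 1 team.

1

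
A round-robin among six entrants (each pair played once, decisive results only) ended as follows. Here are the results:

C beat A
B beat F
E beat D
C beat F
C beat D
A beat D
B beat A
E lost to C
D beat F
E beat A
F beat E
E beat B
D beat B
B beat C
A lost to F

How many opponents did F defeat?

2

F's results: beat A, E; lost to B, C, D.
That is 2 wins.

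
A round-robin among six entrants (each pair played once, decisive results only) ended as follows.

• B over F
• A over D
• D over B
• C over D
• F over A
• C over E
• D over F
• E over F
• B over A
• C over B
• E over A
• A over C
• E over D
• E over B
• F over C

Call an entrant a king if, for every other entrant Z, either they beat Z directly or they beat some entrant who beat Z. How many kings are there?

A reaches everyone (king).
B cannot reach E in two steps.
C reaches everyone (king).
D cannot reach E in two steps.
E reaches everyone (king).
F reaches everyone (king).
Kings: A, C, E, F — 4.

4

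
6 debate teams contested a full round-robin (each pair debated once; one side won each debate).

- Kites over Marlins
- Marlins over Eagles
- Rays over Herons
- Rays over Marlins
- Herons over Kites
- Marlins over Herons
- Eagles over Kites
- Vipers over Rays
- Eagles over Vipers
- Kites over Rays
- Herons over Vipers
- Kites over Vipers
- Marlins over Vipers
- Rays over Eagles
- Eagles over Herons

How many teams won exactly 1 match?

1

Win totals: Vipers 1, Herons 2, Marlins 3, Kites 3, Rays 3, Eagles 3.
Exactly 1: Vipers — 1 team.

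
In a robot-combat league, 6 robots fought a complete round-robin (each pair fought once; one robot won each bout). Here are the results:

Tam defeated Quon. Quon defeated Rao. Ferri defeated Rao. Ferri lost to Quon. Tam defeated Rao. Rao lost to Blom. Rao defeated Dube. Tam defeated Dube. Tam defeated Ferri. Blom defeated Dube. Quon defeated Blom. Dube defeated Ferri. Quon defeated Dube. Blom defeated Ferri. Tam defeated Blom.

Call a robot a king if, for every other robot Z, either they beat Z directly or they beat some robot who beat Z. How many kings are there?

Ferri cannot reach Blom, Quon, Tam in two steps.
Blom cannot reach Quon, Tam in two steps.
Quon cannot reach Tam in two steps.
Tam reaches everyone (king).
Dube cannot reach Blom, Quon, Tam in two steps.
Rao cannot reach Blom, Quon, Tam in two steps.
Kings: Tam — 1.

1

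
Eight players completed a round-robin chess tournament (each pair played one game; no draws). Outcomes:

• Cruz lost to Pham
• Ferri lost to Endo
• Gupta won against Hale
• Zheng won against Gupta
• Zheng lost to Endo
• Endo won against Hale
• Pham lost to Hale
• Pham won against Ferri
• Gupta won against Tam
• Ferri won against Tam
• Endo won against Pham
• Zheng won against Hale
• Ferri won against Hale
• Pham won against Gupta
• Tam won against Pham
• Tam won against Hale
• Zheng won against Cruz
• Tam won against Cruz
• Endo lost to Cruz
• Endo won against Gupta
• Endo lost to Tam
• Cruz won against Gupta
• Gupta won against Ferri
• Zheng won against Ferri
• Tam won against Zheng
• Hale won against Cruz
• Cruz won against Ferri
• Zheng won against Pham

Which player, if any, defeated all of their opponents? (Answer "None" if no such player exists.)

None

Highest win total is Zheng with 5 (out of 7 possible).
Zheng lost to Tam, Endo, so no player went undefeated.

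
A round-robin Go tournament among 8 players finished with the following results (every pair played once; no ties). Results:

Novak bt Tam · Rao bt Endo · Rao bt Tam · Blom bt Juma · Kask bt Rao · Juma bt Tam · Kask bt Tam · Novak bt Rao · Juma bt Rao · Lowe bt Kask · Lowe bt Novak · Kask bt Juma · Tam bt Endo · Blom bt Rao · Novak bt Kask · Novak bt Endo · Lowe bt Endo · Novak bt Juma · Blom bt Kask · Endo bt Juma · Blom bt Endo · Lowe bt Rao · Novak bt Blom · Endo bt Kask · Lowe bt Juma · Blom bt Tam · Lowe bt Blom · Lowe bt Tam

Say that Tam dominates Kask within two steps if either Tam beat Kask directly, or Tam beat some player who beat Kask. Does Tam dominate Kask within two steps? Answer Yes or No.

Tam did not beat Kask directly.
Tam beat Endo. Of those, Endo beat Kask.

Yes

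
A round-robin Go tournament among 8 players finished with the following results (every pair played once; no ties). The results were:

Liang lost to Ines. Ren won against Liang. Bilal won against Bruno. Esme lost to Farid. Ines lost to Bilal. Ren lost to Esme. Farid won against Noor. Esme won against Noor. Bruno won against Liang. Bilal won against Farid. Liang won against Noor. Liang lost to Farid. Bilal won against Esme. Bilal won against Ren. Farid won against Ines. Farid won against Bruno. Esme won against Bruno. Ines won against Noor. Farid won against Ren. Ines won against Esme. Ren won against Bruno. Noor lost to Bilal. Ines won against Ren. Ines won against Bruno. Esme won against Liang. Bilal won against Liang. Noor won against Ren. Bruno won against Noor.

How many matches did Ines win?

5

Ines' results: beat Bruno, Noor, Ren, Esme, Liang; lost to Farid, Bilal.
That is 5 wins.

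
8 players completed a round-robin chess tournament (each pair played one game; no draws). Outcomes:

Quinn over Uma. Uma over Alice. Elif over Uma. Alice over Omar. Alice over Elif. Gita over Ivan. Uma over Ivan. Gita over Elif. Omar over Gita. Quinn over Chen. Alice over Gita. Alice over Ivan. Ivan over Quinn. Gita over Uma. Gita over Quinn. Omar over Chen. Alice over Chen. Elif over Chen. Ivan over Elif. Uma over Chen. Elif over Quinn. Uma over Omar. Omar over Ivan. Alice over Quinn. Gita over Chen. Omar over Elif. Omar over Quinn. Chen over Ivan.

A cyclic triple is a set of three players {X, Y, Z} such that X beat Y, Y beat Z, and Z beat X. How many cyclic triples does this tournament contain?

10

Win totals: Quinn 2, Elif 3, Uma 4, Omar 5, Chen 1, Ivan 2, Alice 6, Gita 5.
A player with w wins dominates both others in C(w,2) triples; summing gives 1 + 3 + 6 + 10 + 0 + 1 + 15 + 10 = 46 transitive triples.
Total triples C(8,3) = 56, so cyclic triples = 56 − 46 = 10.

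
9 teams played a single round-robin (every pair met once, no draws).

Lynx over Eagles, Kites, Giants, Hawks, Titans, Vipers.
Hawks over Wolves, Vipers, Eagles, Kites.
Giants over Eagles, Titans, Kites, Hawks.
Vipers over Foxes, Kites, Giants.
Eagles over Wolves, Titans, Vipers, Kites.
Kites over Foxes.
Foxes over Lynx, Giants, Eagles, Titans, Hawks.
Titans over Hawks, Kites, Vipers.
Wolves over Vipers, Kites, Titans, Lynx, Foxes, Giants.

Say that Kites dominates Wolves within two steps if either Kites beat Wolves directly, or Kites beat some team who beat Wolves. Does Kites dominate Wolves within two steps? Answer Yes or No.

Kites did not beat Wolves directly.
Kites beat Foxes, but each of them lost to Wolves. No two-step path.

No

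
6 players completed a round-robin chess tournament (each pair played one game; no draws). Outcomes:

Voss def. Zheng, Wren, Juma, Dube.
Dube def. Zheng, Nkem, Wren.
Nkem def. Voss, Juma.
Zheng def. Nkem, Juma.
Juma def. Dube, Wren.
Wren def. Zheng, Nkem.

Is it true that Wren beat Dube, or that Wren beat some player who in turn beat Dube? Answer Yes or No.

No

Wren did not beat Dube directly.
Wren beat Nkem, Zheng, but each of them lost to Dube. No two-step path.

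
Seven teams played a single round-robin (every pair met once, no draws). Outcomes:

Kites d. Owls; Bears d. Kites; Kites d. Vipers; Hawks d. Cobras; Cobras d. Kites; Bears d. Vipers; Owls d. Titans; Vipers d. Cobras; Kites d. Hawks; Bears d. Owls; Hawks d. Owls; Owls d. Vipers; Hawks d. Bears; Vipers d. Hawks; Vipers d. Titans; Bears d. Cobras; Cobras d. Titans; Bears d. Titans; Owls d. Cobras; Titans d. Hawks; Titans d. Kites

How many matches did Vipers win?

3

Vipers' results: beat Hawks, Cobras, Titans; lost to Owls, Kites, Bears.
That is 3 wins.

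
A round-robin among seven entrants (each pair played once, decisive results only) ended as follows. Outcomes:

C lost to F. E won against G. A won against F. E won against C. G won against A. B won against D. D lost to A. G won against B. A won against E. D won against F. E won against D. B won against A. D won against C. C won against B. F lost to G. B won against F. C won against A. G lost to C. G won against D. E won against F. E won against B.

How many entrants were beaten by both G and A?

2

G beat: A, B, D, F.
A beat: D, E, F.
Both beat: D, F — 2.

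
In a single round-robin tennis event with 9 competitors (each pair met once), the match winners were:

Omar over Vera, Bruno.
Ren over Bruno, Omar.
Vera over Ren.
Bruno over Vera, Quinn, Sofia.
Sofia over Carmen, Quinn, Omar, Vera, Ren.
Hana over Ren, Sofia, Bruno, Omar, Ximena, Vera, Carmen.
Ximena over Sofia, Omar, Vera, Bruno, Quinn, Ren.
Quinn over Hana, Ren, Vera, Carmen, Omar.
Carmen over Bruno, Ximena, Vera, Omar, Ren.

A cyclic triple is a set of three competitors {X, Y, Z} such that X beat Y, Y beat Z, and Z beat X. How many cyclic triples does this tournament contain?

13

Win totals: Hana 7, Sofia 5, Ximena 6, Quinn 5, Omar 2, Ren 2, Carmen 5, Bruno 3, Vera 1.
A competitor with w wins dominates both others in C(w,2) triples; summing gives 21 + 10 + 15 + 10 + 1 + 1 + 10 + 3 + 0 = 71 transitive triples.
Total triples C(9,3) = 84, so cyclic triples = 84 − 71 = 13.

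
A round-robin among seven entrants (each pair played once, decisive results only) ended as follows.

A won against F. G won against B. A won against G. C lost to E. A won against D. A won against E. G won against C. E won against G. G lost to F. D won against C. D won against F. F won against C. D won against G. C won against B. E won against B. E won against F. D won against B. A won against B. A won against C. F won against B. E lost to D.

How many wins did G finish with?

G's results: beat B, C; lost to A, D, E, F.
That is 2 wins.

2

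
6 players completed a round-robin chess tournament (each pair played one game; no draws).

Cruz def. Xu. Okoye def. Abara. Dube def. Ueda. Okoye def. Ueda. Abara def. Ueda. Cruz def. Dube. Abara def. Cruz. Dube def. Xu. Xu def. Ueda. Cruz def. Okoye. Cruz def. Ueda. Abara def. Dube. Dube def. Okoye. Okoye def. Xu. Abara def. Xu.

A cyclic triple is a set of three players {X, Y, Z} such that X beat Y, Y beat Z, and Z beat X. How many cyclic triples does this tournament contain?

Of the C(6,3) = 20 triples, the cyclic ones are: {Dube, Abara, Okoye}; {Abara, Okoye, Cruz}.
That is 2.

2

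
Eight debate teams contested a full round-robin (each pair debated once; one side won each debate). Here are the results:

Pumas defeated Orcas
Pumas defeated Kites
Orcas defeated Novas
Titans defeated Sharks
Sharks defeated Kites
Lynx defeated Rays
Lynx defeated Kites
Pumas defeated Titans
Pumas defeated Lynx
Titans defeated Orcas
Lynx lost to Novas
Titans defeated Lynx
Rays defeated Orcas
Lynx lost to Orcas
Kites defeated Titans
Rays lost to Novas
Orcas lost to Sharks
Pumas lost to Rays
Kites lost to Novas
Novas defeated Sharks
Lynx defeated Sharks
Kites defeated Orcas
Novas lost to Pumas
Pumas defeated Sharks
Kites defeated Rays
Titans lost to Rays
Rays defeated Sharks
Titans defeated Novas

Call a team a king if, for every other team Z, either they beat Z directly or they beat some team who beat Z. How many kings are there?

4

Novas reaches everyone (king).
Kites reaches everyone (king).
Lynx cannot reach Novas in two steps.
Sharks cannot reach Pumas in two steps.
Rays reaches everyone (king).
Titans cannot reach Pumas in two steps.
Pumas reaches everyone (king).
Orcas cannot reach Titans, Pumas in two steps.
Kings: Novas, Kites, Rays, Pumas — 4.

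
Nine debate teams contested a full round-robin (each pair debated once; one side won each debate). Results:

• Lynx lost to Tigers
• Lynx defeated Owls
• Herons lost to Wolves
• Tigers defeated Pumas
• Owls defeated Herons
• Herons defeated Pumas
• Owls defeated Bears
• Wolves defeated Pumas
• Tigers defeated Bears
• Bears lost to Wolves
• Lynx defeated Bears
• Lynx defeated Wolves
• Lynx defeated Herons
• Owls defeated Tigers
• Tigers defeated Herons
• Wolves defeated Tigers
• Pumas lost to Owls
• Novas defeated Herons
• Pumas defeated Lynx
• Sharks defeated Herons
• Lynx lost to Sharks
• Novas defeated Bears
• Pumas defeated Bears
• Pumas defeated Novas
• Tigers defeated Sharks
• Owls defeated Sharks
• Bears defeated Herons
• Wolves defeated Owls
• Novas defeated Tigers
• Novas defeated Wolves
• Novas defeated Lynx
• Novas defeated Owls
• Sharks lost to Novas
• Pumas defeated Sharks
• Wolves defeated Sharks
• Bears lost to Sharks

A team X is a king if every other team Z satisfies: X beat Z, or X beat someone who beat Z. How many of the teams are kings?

Sharks cannot reach Tigers, Novas in two steps.
Pumas reaches everyone (king).
Herons cannot reach Wolves, Tigers, Owls in two steps.
Bears cannot reach Sharks, Wolves, Lynx, Tigers, Novas, Owls in two steps.
Wolves reaches everyone (king).
Lynx cannot reach Novas in two steps.
Tigers reaches everyone (king).
Novas reaches everyone (king).
Owls cannot reach Wolves in two steps.
Kings: Pumas, Wolves, Tigers, Novas — 4.

4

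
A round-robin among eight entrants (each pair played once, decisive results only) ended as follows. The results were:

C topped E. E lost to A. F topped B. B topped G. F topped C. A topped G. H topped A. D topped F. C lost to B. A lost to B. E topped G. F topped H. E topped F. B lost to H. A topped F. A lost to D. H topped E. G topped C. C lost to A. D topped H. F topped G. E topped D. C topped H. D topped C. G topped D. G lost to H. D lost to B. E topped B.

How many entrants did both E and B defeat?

E beat: B, D, F, G.
B beat: A, C, D, G.
Both beat: D, G — 2.

2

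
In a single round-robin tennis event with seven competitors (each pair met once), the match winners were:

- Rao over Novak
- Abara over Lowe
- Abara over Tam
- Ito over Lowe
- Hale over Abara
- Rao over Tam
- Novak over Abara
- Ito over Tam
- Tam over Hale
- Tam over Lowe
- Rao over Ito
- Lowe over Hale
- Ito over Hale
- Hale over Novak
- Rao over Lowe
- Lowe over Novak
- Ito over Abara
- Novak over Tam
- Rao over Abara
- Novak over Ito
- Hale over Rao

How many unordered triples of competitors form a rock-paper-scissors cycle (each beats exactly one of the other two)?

10

Win totals: Lowe 2, Rao 5, Novak 3, Ito 4, Hale 3, Tam 2, Abara 2.
A competitor with w wins dominates both others in C(w,2) triples; summing gives 1 + 10 + 3 + 6 + 3 + 1 + 1 = 25 transitive triples.
Total triples C(7,3) = 35, so cyclic triples = 35 − 25 = 10.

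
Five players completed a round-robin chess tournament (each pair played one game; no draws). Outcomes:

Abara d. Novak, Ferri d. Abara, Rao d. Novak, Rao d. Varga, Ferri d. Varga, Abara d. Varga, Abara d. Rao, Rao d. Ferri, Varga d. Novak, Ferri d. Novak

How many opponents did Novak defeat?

Novak's results: beat no one; lost to Rao, Ferri, Abara, Varga.
That is 0 wins.

0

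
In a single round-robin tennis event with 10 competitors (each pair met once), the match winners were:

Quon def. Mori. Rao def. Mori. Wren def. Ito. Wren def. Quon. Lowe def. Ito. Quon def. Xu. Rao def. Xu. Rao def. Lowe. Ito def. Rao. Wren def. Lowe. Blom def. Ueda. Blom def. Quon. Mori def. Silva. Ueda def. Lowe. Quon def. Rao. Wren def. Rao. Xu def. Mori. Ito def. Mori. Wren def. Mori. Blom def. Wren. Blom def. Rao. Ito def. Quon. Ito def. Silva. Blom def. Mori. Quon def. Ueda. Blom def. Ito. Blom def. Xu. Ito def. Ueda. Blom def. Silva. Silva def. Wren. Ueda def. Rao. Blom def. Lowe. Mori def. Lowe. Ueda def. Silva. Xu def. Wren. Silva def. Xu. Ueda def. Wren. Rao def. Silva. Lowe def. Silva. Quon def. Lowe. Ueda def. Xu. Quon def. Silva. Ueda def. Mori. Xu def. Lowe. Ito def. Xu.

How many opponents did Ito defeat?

Ito's results: beat Rao, Mori, Xu, Ueda, Silva, Quon; lost to Blom, Wren, Lowe.
That is 6 wins.

6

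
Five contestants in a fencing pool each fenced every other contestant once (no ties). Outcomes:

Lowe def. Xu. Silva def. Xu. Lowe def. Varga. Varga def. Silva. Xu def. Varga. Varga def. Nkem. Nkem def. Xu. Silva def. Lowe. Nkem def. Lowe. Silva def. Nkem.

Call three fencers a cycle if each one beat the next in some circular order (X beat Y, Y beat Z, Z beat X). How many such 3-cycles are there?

Win totals: Lowe 2, Xu 1, Varga 2, Silva 3, Nkem 2.
A fencer with w wins dominates both others in C(w,2) triples; summing gives 1 + 0 + 1 + 3 + 1 = 6 transitive triples.
Total triples C(5,3) = 10, so cyclic triples = 10 − 6 = 4.

4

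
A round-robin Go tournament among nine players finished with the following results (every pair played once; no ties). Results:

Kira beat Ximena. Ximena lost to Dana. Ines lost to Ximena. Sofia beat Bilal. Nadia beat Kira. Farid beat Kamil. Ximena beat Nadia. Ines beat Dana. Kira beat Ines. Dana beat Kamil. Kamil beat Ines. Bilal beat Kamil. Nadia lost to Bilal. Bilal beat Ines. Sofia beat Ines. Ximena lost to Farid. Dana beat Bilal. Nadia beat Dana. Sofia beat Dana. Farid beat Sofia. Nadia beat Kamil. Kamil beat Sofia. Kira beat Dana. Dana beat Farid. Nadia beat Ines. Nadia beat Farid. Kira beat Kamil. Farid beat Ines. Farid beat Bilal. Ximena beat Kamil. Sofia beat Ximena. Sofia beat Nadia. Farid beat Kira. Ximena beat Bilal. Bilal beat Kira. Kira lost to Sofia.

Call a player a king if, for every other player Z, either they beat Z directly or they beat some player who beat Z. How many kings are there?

7

Kira reaches everyone (king).
Ines cannot reach Kira, Sofia, Nadia in two steps.
Farid reaches everyone (king).
Kamil cannot reach Farid in two steps.
Sofia reaches everyone (king).
Bilal reaches everyone (king).
Nadia reaches everyone (king).
Ximena reaches everyone (king).
Dana reaches everyone (king).
Kings: Kira, Farid, Sofia, Bilal, Nadia, Ximena, Dana — 7.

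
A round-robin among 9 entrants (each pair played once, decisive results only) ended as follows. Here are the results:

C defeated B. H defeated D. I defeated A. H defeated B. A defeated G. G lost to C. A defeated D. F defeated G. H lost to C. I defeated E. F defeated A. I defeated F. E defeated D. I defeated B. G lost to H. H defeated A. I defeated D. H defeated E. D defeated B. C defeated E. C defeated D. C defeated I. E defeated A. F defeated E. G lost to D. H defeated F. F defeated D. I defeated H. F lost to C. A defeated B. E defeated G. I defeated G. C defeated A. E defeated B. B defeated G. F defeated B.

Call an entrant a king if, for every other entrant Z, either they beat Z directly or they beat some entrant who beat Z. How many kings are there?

1

A cannot reach C, E, F, H, I in two steps.
B cannot reach A, C, D, E, F, H, I in two steps.
C reaches everyone (king).
D cannot reach A, C, E, F, H, I in two steps.
E cannot reach C, F, H, I in two steps.
F cannot reach C, H, I in two steps.
G cannot reach A, B, C, D, E, F, H, I in two steps.
H cannot reach C, I in two steps.
I cannot reach C in two steps.
Kings: C — 1.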